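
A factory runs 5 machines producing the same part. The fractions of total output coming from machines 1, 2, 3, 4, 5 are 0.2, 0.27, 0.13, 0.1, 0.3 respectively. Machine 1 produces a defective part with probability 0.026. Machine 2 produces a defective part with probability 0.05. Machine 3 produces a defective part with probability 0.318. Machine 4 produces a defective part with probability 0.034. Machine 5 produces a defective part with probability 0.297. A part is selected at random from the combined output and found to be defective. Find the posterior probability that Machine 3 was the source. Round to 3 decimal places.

P(defective|M1) = 0.026; P(defective|M2) = 0.05; P(defective|M3) = 0.318; P(defective|M4) = 0.034; P(defective|M5) = 0.297.
Prior × likelihood for each source: 0.2·0.026=0.005200, 0.27·0.05=0.01350, 0.13·0.318=0.04134, 0.1·0.034=0.003400, 0.3·0.297=0.08910. Summing gives P(defective) = 0.15254.
P(Machine 3 | defective) = 0.04134 / 0.15254 = 0.271.

Posterior probability ≈ 0.271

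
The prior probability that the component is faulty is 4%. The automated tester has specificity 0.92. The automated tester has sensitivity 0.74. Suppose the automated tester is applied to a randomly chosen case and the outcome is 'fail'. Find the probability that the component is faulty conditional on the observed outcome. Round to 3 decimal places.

Write H for 'the component is faulty'. Prior odds H:¬H = 0.04/0.96 = 0.041667. For the 'fail' outcome, the likelihood ratio is 0.74/0.08 = 9.2500.
Posterior odds = 0.041667 × 9.2500 = 0.38542, so P(H|E) = 0.38542/(1+0.38542) = 0.278.

P(H | E) ≈ 0.278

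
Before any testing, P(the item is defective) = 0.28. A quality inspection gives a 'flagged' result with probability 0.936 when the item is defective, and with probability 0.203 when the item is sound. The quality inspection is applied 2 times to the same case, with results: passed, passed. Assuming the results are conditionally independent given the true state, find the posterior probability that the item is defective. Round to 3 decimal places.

Posterior P(H) ≈ 0.003

With H the event that the item is defective, the joint likelihood of the observed sequence is P(data|H) = 0.064·0.064 = 0.0040960 and P(data|¬H) = 0.797·0.797 = 0.63521.
Bayes: P(H|data) = 0.28·0.0040960 / (0.28·0.0040960 + 0.72·0.63521) = 0.0011469/0.45850 = 0.0025.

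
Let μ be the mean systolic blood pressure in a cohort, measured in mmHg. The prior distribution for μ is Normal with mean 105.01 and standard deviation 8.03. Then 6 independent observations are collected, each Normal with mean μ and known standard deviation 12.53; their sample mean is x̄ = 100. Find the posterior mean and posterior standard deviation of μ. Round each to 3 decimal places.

Posterior mean ≈ 101.446; posterior SD ≈ 4.314

Prior precision 1/τ₀² = 1/8.03² = 0.0155085; data precision n/σ² = 6/12.53² = 0.0382163.
Posterior precision = 0.0155085 + 0.0382163 = 0.0537248, giving posterior SD = 1/√0.0537248 = 4.314.
Posterior mean = (0.0155085·105.01 + 0.0382163·100) / 0.0537248 = 101.446.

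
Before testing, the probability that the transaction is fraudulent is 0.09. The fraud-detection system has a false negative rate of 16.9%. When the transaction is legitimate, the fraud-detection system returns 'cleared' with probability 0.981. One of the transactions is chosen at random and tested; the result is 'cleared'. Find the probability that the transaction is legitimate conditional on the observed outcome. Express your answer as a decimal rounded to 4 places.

Let H be the event that the transaction is fraudulent. P(H) = 0.09, so P(¬H) = 0.91. With E the 'cleared' result, P(E|H) = 0.169 and P(E|¬H) = 0.981.
P(E) = 0.169·0.09 + 0.981·0.91 = 0.015210 + 0.89271 = 0.90792.
By Bayes' theorem, P(H|E) = 0.015210 / 0.90792 = 0.0168. Hence P(¬H|E) = 1 − 0.0168 = 0.9832.

P(¬H | E) ≈ 0.9832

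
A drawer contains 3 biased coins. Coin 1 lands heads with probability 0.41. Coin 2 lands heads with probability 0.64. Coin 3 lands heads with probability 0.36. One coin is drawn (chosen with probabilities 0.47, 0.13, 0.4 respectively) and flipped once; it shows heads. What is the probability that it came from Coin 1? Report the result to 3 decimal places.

Posterior probability ≈ 0.459

Tabulate prior·likelihood by source: [1] prior 0.47, lik 0.41, product 0.1927; [2] prior 0.13, lik 0.64, product 0.08320; [3] prior 0.4, lik 0.36, product 0.1440.
Normalizing constant = 0.41990; the posterior for Coin 1 is its product over the sum, 0.1927/0.41990 = 0.459.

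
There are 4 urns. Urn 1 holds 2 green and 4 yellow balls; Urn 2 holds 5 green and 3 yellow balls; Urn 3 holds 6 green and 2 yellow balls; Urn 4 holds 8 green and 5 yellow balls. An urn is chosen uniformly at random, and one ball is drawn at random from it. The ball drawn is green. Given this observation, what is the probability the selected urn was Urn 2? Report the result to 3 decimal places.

Posterior probability ≈ 0.269

Tabulate prior·likelihood by source: [1] prior 0.25, lik 0.3333, product 0.08333; [2] prior 0.25, lik 0.625, product 0.1562; [3] prior 0.25, lik 0.75, product 0.1875; [4] prior 0.25, lik 0.6154, product 0.1538.
Normalizing constant = 0.58093; the posterior for Urn 2 is its product over the sum, 0.1562/0.58093 = 0.269.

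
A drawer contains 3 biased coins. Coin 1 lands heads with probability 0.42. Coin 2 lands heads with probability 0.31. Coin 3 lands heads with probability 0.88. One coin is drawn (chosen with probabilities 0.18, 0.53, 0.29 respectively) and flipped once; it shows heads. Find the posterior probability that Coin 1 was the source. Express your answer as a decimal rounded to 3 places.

Posterior probability ≈ 0.153

Tabulate prior·likelihood by source: [1] prior 0.18, lik 0.42, product 0.07560; [2] prior 0.53, lik 0.31, product 0.1643; [3] prior 0.29, lik 0.88, product 0.2552.
Normalizing constant = 0.49510; the posterior for Coin 1 is its product over the sum, 0.07560/0.49510 = 0.153.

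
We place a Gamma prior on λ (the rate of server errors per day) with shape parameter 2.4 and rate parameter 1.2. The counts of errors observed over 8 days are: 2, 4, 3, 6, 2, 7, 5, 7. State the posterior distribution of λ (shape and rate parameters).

The Poisson likelihood adds the total count to the shape and the number of exposure periods to the rate. Here ∑xᵢ = 36 and n = 8, so shape 2.4→38.4 and rate 1.2→9.2.

Posterior: Gamma(shape=38.4, rate=9.2)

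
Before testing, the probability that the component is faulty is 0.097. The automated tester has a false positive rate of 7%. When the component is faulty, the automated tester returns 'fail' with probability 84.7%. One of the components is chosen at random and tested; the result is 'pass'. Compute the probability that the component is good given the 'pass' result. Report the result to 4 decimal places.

P(¬H | E) ≈ 0.9826

Write H for 'the component is faulty'. Prior odds H:¬H = 0.097/0.903 = 0.10742. For the 'pass' outcome, the likelihood ratio is 0.153/0.93 = 0.16452.
Posterior odds = 0.10742 × 0.16452 = 0.017672, so P(H|E) = 0.017672/(1+0.017672) = 0.0174. Then P(¬H|E) = 1 − 0.0174 = 0.9826.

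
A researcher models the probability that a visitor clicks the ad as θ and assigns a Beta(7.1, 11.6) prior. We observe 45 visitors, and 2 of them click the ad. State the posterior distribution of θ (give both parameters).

Observing 2 successes and 43 failures updates Beta(7.1, 11.6) by adding the success and failure counts to the two shape parameters: α = 7.1+2 = 9.1, β = 11.6+43 = 54.6.

Posterior: Beta(9.1, 54.6)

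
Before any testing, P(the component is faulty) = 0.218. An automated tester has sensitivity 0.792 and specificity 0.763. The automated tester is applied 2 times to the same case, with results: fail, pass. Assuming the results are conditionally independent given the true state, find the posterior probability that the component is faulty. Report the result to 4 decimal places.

Posterior P(H) ≈ 0.2025

Let H be the event that the component is faulty; start with P(H) = 0.218. P('fail'|H) = 0.792, P('fail'|¬H) = 0.237.
Update on result 1 ('fail'): P(H) ← 0.792·0.2180 / (0.792·0.2180 + 0.237·0.7820) = 0.17266/0.35799 = 0.4823.
Update on result 2 ('pass'): P(H) ← 0.208·0.4823 / (0.208·0.4823 + 0.763·0.5177) = 0.10032/0.49533 = 0.2025.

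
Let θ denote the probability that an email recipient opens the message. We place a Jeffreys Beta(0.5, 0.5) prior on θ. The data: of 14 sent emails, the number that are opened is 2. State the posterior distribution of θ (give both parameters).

Observing 2 successes and 12 failures updates Beta(0.5, 0.5) by adding the success and failure counts to the two shape parameters: α = 0.5+2 = 2.5, β = 0.5+12 = 12.5.

Posterior: Beta(2.5, 12.5)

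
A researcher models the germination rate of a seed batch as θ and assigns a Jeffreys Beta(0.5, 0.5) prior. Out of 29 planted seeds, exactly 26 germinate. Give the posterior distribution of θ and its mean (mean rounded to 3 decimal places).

Posterior: Beta(26.5, 3.5); mean ≈ 0.883

Observing 26 successes and 3 failures updates Beta(0.5, 0.5) by adding the success and failure counts to the two shape parameters: α = 0.5+26 = 26.5, β = 0.5+3 = 3.5.
Posterior mean = α/(α+β) = 26.5/30 = 0.883.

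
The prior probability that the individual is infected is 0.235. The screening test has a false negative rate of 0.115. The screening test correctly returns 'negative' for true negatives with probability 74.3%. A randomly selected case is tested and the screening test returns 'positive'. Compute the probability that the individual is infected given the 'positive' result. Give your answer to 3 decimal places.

Write H for 'the individual is infected'. Prior odds H:¬H = 0.235/0.765 = 0.30719. For the 'positive' outcome, the likelihood ratio is 0.885/0.257 = 3.4436.
Posterior odds = 0.30719 × 3.4436 = 1.0578, so P(H|E) = 1.0578/(1+1.0578) = 0.514.

P(H | E) ≈ 0.514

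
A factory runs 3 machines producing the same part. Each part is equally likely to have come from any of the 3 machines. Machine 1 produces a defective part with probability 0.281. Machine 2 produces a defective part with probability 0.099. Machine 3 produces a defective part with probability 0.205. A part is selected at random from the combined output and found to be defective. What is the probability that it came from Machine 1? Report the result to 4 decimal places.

P(defective|M1) = 0.281; P(defective|M2) = 0.099; P(defective|M3) = 0.205.
Prior × likelihood for each source: 0.333333·0.281=0.09367, 0.333333·0.099=0.03300, 0.333333·0.205=0.06833. Summing gives P(defective) = 0.19500.
P(Machine 1 | defective) = 0.09367 / 0.19500 = 0.4803.

Posterior probability ≈ 0.4803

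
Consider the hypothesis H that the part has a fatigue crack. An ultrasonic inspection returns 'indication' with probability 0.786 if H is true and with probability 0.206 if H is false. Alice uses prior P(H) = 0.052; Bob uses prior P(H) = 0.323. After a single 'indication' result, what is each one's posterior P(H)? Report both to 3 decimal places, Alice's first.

The likelihood ratio for an 'indication' result is 0.786/0.206 = 3.8155.
Alice: prior odds 0.052/0.948 = 0.054852; posterior odds 0.20929; posterior probability 0.173.
Bob: prior odds 0.323/0.677 = 0.47710; posterior odds 1.8204; posterior probability 0.645.

Alice: 0.173; Bob: 0.645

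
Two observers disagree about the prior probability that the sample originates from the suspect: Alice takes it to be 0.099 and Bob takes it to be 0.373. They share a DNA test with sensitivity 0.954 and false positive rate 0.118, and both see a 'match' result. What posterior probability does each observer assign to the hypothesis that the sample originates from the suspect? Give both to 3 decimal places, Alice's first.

The likelihood ratio for a 'match' result is 0.954/0.118 = 8.0847.
Alice: prior odds 0.099/0.901 = 0.10988; posterior odds 0.88833; posterior probability 0.470.
Bob: prior odds 0.373/0.627 = 0.59490; posterior odds 4.8096; posterior probability 0.828.

Alice: 0.470; Bob: 0.828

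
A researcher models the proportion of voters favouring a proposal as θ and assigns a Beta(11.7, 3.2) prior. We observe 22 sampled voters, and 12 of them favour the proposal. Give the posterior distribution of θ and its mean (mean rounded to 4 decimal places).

Observing 12 successes and 10 failures updates Beta(11.7, 3.2) by adding the success and failure counts to the two shape parameters: α = 11.7+12 = 23.7, β = 3.2+10 = 13.2.
E[θ | data] = 23.7/(23.7+13.2) = 0.6423.

Posterior: Beta(23.7, 13.2); mean ≈ 0.6423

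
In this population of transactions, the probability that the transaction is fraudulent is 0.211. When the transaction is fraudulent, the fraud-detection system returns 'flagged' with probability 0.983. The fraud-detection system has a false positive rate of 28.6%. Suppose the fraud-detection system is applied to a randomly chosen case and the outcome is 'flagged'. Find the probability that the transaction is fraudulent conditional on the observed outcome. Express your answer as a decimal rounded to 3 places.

P(H | E) ≈ 0.479

Let H be the event that the transaction is fraudulent. P(H) = 0.211, so P(¬H) = 0.789. With E the 'flagged' result, P(E|H) = 0.983 and P(E|¬H) = 0.286.
P(E) = 0.983·0.211 + 0.286·0.789 = 0.20741 + 0.22565 = 0.43307.
By Bayes' theorem, P(H|E) = 0.20741 / 0.43307 = 0.479.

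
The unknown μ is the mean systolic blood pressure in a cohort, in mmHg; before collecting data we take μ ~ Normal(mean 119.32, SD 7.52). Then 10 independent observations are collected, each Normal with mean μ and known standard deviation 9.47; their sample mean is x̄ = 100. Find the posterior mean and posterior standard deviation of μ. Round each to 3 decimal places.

Posterior mean ≈ 102.644; posterior SD ≈ 2.782

With known σ, the Normal prior is conjugate. Weight on the data is w = (n/σ²)/(n/σ² + 1/τ₀²) = 0.111506/(0.111506+0.0176833) = 0.86312.
Posterior mean = w·x̄ + (1−w)·μ₀ = 0.86312·100 + 0.13688·119.32 = 102.644. Posterior variance = 1/(0.111506+0.0176833) = 7.74055, so SD = 2.782.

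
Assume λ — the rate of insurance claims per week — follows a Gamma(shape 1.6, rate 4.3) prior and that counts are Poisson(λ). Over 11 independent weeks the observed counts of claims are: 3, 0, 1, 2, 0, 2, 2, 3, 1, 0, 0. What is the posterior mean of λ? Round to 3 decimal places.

Total count ∑xᵢ = 14 over n = 11 weeks.
Gamma is conjugate to the Poisson likelihood: posterior is Gamma(shape = 1.6+14 = 15.6, rate = 4.3+11 = 15.3).
E[λ | data] = 15.6/15.3 = 1.020.

Posterior mean ≈ 1.020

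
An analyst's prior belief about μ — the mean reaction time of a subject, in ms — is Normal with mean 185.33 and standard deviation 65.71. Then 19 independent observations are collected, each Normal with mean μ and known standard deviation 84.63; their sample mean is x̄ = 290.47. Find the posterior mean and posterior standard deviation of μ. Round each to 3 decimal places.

Prior precision 1/τ₀² = 1/65.71² = 0.00023160; data precision n/σ² = 19/84.63² = 0.00265280.
Posterior precision = 0.00023160 + 0.00265280 = 0.00288440, giving posterior SD = 1/√0.00288440 = 18.620.
Posterior mean = (0.00023160·185.33 + 0.00265280·290.47) / 0.00288440 = 282.028.

Posterior mean ≈ 282.028; posterior SD ≈ 18.620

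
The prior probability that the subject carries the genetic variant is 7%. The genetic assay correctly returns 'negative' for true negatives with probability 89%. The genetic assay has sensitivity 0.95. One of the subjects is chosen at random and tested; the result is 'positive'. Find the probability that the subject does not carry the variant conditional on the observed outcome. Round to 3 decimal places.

Write H for 'the subject carries the genetic variant'. Prior odds H:¬H = 0.07/0.93 = 0.075269. For the 'positive' outcome, the likelihood ratio is 0.95/0.11 = 8.6364.
Posterior odds = 0.075269 × 8.6364 = 0.65005, so P(H|E) = 0.65005/(1+0.65005) = 0.394. Then P(¬H|E) = 1 − 0.394 = 0.606.

P(¬H | E) ≈ 0.606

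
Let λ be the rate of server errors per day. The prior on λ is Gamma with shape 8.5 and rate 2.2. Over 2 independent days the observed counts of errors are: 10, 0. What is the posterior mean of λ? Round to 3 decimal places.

Total count ∑xᵢ = 10 over n = 2 days.
Gamma is conjugate to the Poisson likelihood: posterior is Gamma(shape = 8.5+10 = 18.5, rate = 2.2+2 = 4.2).
E[λ | data] = 18.5/4.2 = 4.405.

Posterior mean ≈ 4.405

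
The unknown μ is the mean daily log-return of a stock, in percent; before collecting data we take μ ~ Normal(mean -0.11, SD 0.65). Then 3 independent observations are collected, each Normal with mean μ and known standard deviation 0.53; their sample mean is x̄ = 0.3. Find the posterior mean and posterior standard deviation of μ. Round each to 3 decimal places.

Posterior mean ≈ 0.226; posterior SD ≈ 0.277

With known σ, the Normal prior is conjugate. Weight on the data is w = (n/σ²)/(n/σ² + 1/τ₀²) = 10.6800/(10.6800+2.36686) = 0.81859.
Posterior mean = w·x̄ + (1−w)·μ₀ = 0.81859·0.3 + 0.18141·-0.11 = 0.226. Posterior variance = 1/(10.6800+2.36686) = 0.0766470, so SD = 0.277.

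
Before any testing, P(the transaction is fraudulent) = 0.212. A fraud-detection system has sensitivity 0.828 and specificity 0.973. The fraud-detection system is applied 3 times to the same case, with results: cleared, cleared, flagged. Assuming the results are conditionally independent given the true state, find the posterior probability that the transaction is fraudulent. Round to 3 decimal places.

Let H be the event that the transaction is fraudulent; start with P(H) = 0.212. P('flagged'|H) = 0.828, P('flagged'|¬H) = 0.027.
Update on result 1 ('cleared'): P(H) ← 0.172·0.2120 / (0.172·0.2120 + 0.973·0.7880) = 0.036464/0.80319 = 0.0454.
Update on result 2 ('cleared'): P(H) ← 0.172·0.0454 / (0.172·0.0454 + 0.973·0.9546) = 0.0078086/0.93664 = 0.0083.
Update on result 3 ('flagged'): P(H) ← 0.828·0.0083 / (0.828·0.0083 + 0.027·0.9917) = 0.0069030/0.033678 = 0.2050.

Posterior P(H) ≈ 0.205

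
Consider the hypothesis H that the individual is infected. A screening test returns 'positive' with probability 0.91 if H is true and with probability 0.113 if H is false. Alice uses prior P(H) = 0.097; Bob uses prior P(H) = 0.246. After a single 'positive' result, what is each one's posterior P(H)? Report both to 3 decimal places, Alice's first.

Alice: 0.464; Bob: 0.724

P('+'|H) = 0.91, P('+'|¬H) = 0.113.
Alice: numerator 0.91·0.097 = 0.088270; evidence = 0.088270+0.113·0.903 = 0.19031; posterior = 0.464.
Bob: numerator 0.91·0.246 = 0.22386; evidence = 0.22386+0.113·0.754 = 0.30906; posterior = 0.724.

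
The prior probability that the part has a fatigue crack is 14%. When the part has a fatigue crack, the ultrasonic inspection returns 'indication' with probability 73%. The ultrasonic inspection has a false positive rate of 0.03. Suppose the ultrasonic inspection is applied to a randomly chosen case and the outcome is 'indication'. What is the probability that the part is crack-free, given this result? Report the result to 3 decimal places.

P(¬H | E) ≈ 0.202

Let H be the event that the part has a fatigue crack. P(H) = 0.14, so P(¬H) = 0.86. With E the 'indication' result, P(E|H) = 0.73 and P(E|¬H) = 0.03.
P(E) = 0.73·0.14 + 0.03·0.86 = 0.10220 + 0.025800 = 0.12800.
By Bayes' theorem, P(H|E) = 0.10220 / 0.12800 = 0.798. Hence P(¬H|E) = 1 − 0.798 = 0.202.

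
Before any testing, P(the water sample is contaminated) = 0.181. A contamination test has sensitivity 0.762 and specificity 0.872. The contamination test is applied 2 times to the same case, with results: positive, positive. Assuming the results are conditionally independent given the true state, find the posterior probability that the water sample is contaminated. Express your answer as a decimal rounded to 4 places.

Posterior P(H) ≈ 0.8868

With H the event that the water sample is contaminated, the joint likelihood of the observed sequence is P(data|H) = 0.762·0.762 = 0.58064 and P(data|¬H) = 0.128·0.128 = 0.016384.
Bayes: P(H|data) = 0.181·0.58064 / (0.181·0.58064 + 0.819·0.016384) = 0.10510/0.11852 = 0.8868.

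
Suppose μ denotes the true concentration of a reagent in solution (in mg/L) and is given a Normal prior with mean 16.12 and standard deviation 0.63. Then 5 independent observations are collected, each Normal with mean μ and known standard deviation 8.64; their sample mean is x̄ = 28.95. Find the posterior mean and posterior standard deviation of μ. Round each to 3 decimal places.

Posterior mean ≈ 16.452; posterior SD ≈ 0.622

Prior precision 1/τ₀² = 1/0.63² = 2.51953; data precision n/σ² = 5/8.64² = 0.0669796.
Posterior precision = 2.51953 + 0.0669796 = 2.58651, giving posterior SD = 1/√2.58651 = 0.622.
Posterior mean = (2.51953·16.12 + 0.0669796·28.95) / 2.58651 = 16.452.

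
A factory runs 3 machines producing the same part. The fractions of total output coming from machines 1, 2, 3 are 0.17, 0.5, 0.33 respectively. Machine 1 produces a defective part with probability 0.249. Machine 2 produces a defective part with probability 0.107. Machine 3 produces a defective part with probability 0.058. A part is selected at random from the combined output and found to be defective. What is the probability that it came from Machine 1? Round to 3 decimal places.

Posterior probability ≈ 0.368

P(defective|M1) = 0.249; P(defective|M2) = 0.107; P(defective|M3) = 0.058.
Prior × likelihood for each source: 0.17·0.249=0.04233, 0.5·0.107=0.05350, 0.33·0.058=0.01914. Summing gives P(defective) = 0.11497.
P(Machine 1 | defective) = 0.04233 / 0.11497 = 0.368.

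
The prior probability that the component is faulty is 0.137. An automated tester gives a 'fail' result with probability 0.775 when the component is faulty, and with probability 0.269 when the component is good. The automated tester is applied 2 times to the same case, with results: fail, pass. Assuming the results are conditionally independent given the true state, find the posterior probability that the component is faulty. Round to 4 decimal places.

Posterior P(H) ≈ 0.1234

With H the event that the component is faulty, the joint likelihood of the observed sequence is P(data|H) = 0.775·0.225 = 0.17438 and P(data|¬H) = 0.269·0.731 = 0.19664.
Bayes: P(H|data) = 0.137·0.17438 / (0.137·0.17438 + 0.863·0.19664) = 0.023889/0.19359 = 0.1234.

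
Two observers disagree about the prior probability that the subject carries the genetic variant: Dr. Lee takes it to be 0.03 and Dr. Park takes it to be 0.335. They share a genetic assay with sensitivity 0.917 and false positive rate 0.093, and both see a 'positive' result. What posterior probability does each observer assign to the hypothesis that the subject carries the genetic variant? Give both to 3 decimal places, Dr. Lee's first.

Dr. Lee: 0.234; Dr. Park: 0.832

P('+'|H) = 0.917, P('+'|¬H) = 0.093.
Dr. Lee: numerator 0.917·0.03 = 0.027510; evidence = 0.027510+0.093·0.97 = 0.11772; posterior = 0.234.
Dr. Park: numerator 0.917·0.335 = 0.30720; evidence = 0.30720+0.093·0.665 = 0.36904; posterior = 0.832.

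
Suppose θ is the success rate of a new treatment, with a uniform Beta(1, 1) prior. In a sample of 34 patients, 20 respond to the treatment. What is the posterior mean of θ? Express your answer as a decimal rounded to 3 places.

Observing 20 successes and 14 failures updates Beta(1, 1) by adding the success and failure counts to the two shape parameters: α = 1+20 = 21, β = 1+14 = 15.
E[θ | data] = 21/(21+15) = 0.583.

Posterior mean ≈ 0.583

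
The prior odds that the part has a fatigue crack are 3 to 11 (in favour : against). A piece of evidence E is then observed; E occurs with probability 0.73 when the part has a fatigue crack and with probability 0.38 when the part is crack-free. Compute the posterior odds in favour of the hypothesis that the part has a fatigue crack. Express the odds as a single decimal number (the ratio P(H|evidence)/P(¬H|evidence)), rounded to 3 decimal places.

Prior odds = 3/11 = 0.27273. In log-odds, ln(0.27273) = -1.2993.
Add log likelihood ratio: ln(1.9211) = 0.65287.
Posterior log-odds = -0.64641, so posterior odds = exp(-0.64641) = 0.52392.

Posterior odds ≈ 0.524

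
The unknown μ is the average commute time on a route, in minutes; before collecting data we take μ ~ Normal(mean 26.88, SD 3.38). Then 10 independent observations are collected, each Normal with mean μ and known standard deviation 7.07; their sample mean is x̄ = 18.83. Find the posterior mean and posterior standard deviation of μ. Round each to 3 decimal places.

Posterior mean ≈ 21.280; posterior SD ≈ 1.865

Prior precision 1/τ₀² = 1/3.38² = 0.0875319; data precision n/σ² = 10/7.07² = 0.200060.
Posterior precision = 0.0875319 + 0.200060 = 0.287592, giving posterior SD = 1/√0.287592 = 1.865.
Posterior mean = (0.0875319·26.88 + 0.200060·18.83) / 0.287592 = 21.280.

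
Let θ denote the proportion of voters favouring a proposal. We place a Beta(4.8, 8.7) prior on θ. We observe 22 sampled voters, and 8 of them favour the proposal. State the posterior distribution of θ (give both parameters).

Observing 8 successes and 14 failures updates Beta(4.8, 8.7) by adding the success and failure counts to the two shape parameters: α = 4.8+8 = 12.8, β = 8.7+14 = 22.7.

Posterior: Beta(12.8, 22.7)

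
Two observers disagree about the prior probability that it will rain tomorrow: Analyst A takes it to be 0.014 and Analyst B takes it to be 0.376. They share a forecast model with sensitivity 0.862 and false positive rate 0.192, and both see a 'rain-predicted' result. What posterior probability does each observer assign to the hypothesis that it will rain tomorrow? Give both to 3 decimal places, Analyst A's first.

Analyst A: 0.060; Analyst B: 0.730

The likelihood ratio for a 'rain-predicted' result is 0.862/0.192 = 4.4896.
Analyst A: prior odds 0.014/0.986 = 0.014199; posterior odds 0.063747; posterior probability 0.060.
Analyst B: prior odds 0.376/0.624 = 0.60256; posterior odds 2.7053; posterior probability 0.730.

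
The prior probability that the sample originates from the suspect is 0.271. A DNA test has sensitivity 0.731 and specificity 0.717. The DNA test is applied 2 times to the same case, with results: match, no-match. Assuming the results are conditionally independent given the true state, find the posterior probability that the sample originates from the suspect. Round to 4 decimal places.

Posterior P(H) ≈ 0.2648

With H the event that the sample originates from the suspect, the joint likelihood of the observed sequence is P(data|H) = 0.731·0.269 = 0.19664 and P(data|¬H) = 0.283·0.717 = 0.20291.
Bayes: P(H|data) = 0.271·0.19664 / (0.271·0.19664 + 0.729·0.20291) = 0.053289/0.20121 = 0.2648.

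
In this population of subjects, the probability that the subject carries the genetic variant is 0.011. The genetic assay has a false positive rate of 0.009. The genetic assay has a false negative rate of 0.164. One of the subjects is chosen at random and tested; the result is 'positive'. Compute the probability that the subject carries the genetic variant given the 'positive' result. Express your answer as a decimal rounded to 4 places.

P(H | E) ≈ 0.5082

Let H be the event that the subject carries the genetic variant. P(H) = 0.011, so P(¬H) = 0.989. With E the 'positive' result, P(E|H) = 0.836 and P(E|¬H) = 0.009.
P(E) = 0.836·0.011 + 0.009·0.989 = 0.0091960 + 0.0089010 = 0.018097.
By Bayes' theorem, P(H|E) = 0.0091960 / 0.018097 = 0.5082.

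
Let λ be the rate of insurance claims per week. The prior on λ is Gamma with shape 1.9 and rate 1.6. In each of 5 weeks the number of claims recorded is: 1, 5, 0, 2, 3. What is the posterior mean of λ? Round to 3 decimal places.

Posterior mean ≈ 1.955

The Poisson likelihood adds the total count to the shape and the number of exposure periods to the rate. Here ∑xᵢ = 11 and n = 5, so shape 1.9→12.9 and rate 1.6→6.6.
Posterior mean = shape/rate = 12.9/6.6 = 1.955.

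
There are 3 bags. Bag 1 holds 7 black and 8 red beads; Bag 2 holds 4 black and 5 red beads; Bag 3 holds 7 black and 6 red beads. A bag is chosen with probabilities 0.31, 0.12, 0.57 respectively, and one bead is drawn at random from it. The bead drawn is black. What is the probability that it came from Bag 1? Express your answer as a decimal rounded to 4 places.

Posterior probability ≈ 0.2865

Tabulate prior·likelihood by source: [1] prior 0.31, lik 0.4667, product 0.1447; [2] prior 0.12, lik 0.4444, product 0.05333; [3] prior 0.57, lik 0.5385, product 0.3069.
Normalizing constant = 0.50492; the posterior for Bag 1 is its product over the sum, 0.1447/0.50492 = 0.2865.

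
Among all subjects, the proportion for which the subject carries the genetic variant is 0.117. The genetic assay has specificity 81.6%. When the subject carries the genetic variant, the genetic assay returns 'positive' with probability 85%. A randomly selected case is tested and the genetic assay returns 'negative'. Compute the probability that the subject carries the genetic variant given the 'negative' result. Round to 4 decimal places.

P(H | E) ≈ 0.0238

Let H be the event that the subject carries the genetic variant. P(H) = 0.117, so P(¬H) = 0.883. With E the 'negative' result, P(E|H) = 0.15 and P(E|¬H) = 0.816.
P(E) = 0.15·0.117 + 0.816·0.883 = 0.017550 + 0.72053 = 0.73808.
By Bayes' theorem, P(H|E) = 0.017550 / 0.73808 = 0.0238.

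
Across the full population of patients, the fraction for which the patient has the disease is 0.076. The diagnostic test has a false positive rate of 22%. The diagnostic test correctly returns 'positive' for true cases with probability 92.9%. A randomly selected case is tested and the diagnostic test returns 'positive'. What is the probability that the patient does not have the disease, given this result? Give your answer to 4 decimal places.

Let H be the event that the patient has the disease. P(H) = 0.076, so P(¬H) = 0.924. With E the 'positive' result, P(E|H) = 0.929 and P(E|¬H) = 0.22.
P(E) = 0.929·0.076 + 0.22·0.924 = 0.070604 + 0.20328 = 0.27388.
By Bayes' theorem, P(H|E) = 0.070604 / 0.27388 = 0.2578. Hence P(¬H|E) = 1 − 0.2578 = 0.7422.

P(¬H | E) ≈ 0.7422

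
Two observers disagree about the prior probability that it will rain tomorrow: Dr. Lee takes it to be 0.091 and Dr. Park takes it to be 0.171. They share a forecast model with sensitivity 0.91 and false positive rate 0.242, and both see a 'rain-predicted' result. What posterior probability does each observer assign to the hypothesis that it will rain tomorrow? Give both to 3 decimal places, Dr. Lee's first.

P('+'|H) = 0.91, P('+'|¬H) = 0.242.
Dr. Lee: numerator 0.91·0.091 = 0.082810; evidence = 0.082810+0.242·0.909 = 0.30279; posterior = 0.273.
Dr. Park: numerator 0.91·0.171 = 0.15561; evidence = 0.15561+0.242·0.829 = 0.35623; posterior = 0.437.

Dr. Lee: 0.273; Dr. Park: 0.437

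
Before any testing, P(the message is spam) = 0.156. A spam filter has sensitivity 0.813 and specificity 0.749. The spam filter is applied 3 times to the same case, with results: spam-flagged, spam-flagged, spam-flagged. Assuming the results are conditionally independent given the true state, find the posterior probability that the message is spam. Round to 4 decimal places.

Posterior P(H) ≈ 0.8627

Let H be the event that the message is spam; start with P(H) = 0.156. P('spam-flagged'|H) = 0.813, P('spam-flagged'|¬H) = 0.251.
Update on result 1 ('spam-flagged'): P(H) ← 0.813·0.1560 / (0.813·0.1560 + 0.251·0.8440) = 0.12683/0.33867 = 0.3745.
Update on result 2 ('spam-flagged'): P(H) ← 0.813·0.3745 / (0.813·0.3745 + 0.251·0.6255) = 0.30446/0.46146 = 0.6598.
Update on result 3 ('spam-flagged'): P(H) ← 0.813·0.6598 / (0.813·0.6598 + 0.251·0.3402) = 0.53639/0.62179 = 0.8627.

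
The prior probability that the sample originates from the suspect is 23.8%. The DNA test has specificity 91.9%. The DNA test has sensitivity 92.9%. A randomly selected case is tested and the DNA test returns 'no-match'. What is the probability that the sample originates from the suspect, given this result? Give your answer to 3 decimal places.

Let H be the event that the sample originates from the suspect. P(H) = 0.238, so P(¬H) = 0.762. With E the 'no-match' result, P(E|H) = 0.071 and P(E|¬H) = 0.919.
P(E) = 0.071·0.238 + 0.919·0.762 = 0.016898 + 0.70028 = 0.71718.
By Bayes' theorem, P(H|E) = 0.016898 / 0.71718 = 0.024.

P(H | E) ≈ 0.024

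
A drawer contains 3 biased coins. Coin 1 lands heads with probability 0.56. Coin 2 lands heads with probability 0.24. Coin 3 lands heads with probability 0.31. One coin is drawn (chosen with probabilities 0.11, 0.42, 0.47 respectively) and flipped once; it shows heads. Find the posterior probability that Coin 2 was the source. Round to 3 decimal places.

Tabulate prior·likelihood by source: [1] prior 0.11, lik 0.56, product 0.06160; [2] prior 0.42, lik 0.24, product 0.1008; [3] prior 0.47, lik 0.31, product 0.1457.
Normalizing constant = 0.30810; the posterior for Coin 2 is its product over the sum, 0.1008/0.30810 = 0.327.

Posterior probability ≈ 0.327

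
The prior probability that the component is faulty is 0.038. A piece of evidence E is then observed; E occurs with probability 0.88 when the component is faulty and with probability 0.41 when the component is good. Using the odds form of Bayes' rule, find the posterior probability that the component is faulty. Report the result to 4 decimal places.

Prior odds = 0.038/(1−0.038) = 0.039501. In log-odds, ln(0.039501) = -3.2314.
Add log likelihood ratio: ln(2.1463) = 0.76376.
Posterior log-odds = -2.4677, so posterior odds = exp(-2.4677) = 0.084783. Converting, P(H|E) = 0.084783/1.0848 = 0.0782.

Posterior probability ≈ 0.0782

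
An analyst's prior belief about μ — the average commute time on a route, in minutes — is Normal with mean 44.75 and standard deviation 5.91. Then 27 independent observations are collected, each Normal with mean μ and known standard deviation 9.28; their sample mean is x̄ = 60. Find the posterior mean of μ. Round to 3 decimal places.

Posterior mean ≈ 58.724

Prior precision 1/τ₀² = 1/5.91² = 0.0286302; data precision n/σ² = 27/9.28² = 0.313522.
Posterior precision = 0.0286302 + 0.313522 = 0.342152.
Posterior mean = (0.0286302·44.75 + 0.313522·60) / 0.342152 = 58.724.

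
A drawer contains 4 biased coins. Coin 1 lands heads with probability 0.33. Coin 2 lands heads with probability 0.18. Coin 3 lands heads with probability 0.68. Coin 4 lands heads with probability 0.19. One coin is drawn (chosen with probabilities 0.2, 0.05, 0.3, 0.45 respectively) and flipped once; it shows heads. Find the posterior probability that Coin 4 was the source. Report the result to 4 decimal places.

Posterior probability ≈ 0.2346

P(heads|C1) = 0.33; P(heads|C2) = 0.18; P(heads|C3) = 0.68; P(heads|C4) = 0.19.
Prior × likelihood for each source: 0.2·0.33=0.06600, 0.05·0.18=0.009000, 0.3·0.68=0.2040, 0.45·0.19=0.08550. Summing gives P(heads) = 0.36450.
P(Coin 4 | heads) = 0.08550 / 0.36450 = 0.2346.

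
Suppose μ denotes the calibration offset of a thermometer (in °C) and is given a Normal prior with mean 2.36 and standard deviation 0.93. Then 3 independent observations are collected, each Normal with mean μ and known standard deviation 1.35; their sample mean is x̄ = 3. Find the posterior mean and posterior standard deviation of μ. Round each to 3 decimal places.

Prior precision 1/τ₀² = 1/0.93² = 1.15620; data precision n/σ² = 3/1.35² = 1.64609.
Posterior precision = 1.15620 + 1.64609 = 2.80229, giving posterior SD = 1/√2.80229 = 0.597.
Posterior mean = (1.15620·2.36 + 1.64609·3) / 2.80229 = 2.736.

Posterior mean ≈ 2.736; posterior SD ≈ 0.597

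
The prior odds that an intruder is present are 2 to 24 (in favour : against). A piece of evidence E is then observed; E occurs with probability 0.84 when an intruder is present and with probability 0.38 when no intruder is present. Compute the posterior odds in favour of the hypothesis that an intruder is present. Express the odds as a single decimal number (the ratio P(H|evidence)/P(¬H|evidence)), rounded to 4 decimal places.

Prior odds = 2/24 = 0.083333.
Likelihood ratio for E = 0.84/0.38 = 2.2105.
Posterior odds = prior odds × LR = 0.18421.

Posterior odds ≈ 0.1842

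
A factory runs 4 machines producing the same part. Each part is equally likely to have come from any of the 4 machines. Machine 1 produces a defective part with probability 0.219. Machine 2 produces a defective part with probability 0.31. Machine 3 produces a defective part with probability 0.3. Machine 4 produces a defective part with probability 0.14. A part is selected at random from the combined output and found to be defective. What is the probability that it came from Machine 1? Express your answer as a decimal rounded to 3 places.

Tabulate prior·likelihood by source: [1] prior 0.25, lik 0.219, product 0.05475; [2] prior 0.25, lik 0.31, product 0.07750; [3] prior 0.25, lik 0.3, product 0.07500; [4] prior 0.25, lik 0.14, product 0.03500.
Normalizing constant = 0.24225; the posterior for Machine 1 is its product over the sum, 0.05475/0.24225 = 0.226.

Posterior probability ≈ 0.226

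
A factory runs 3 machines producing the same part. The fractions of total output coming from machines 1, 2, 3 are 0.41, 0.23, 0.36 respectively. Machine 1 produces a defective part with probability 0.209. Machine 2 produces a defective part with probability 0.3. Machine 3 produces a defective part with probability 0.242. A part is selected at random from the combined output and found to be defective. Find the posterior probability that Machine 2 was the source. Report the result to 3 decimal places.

Posterior probability ≈ 0.285

Tabulate prior·likelihood by source: [1] prior 0.41, lik 0.209, product 0.08569; [2] prior 0.23, lik 0.3, product 0.06900; [3] prior 0.36, lik 0.242, product 0.08712.
Normalizing constant = 0.24181; the posterior for Machine 2 is its product over the sum, 0.06900/0.24181 = 0.285.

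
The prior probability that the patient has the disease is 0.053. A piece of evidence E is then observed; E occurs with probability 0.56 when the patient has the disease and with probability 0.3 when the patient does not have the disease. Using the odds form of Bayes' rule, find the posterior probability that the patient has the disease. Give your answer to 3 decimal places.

Posterior probability ≈ 0.095

Prior odds = 0.053/(1−0.053) = 0.055966.
Likelihood ratio for E = 0.56/0.3 = 1.8667.
Posterior odds = prior odds × LR = 0.10447.
Posterior probability = odds/(1+odds) = 0.10447/1.1045 = 0.095.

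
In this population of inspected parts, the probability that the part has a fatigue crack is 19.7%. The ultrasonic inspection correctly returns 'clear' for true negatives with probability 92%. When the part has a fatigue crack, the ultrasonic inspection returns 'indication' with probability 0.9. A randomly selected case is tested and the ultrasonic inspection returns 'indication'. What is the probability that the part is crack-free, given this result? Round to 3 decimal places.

P(¬H | E) ≈ 0.266

Let H be the event that the part has a fatigue crack. P(H) = 0.197, so P(¬H) = 0.803. With E the 'indication' result, P(E|H) = 0.9 and P(E|¬H) = 0.08.
P(E) = 0.9·0.197 + 0.08·0.803 = 0.17730 + 0.064240 = 0.24154.
By Bayes' theorem, P(H|E) = 0.17730 / 0.24154 = 0.734. Hence P(¬H|E) = 1 − 0.734 = 0.266.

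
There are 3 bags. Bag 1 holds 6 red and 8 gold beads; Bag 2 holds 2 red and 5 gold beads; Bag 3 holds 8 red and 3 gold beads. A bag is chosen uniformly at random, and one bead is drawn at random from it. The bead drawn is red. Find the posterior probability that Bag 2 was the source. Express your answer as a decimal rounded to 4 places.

Tabulate prior·likelihood by source: [1] prior 0.333333, lik 0.4286, product 0.1429; [2] prior 0.333333, lik 0.2857, product 0.09524; [3] prior 0.333333, lik 0.7273, product 0.2424.
Normalizing constant = 0.48052; the posterior for Bag 2 is its product over the sum, 0.09524/0.48052 = 0.1982.

Posterior probability ≈ 0.1982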